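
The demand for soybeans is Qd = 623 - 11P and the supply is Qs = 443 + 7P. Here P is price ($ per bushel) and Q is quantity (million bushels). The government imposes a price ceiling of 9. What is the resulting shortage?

Shortage = 18

At P = 9: Qd = 524 and Qs = 506.
Shortage = Qd - Qs = 524 - 506 = 18.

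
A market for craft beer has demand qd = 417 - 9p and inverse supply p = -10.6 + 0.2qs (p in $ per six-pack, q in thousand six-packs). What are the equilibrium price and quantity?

Rewriting in direct form: qs = 53 + 5p.
Set qd = qs: 417 - 9p = 53 + 5p, so 364 = 14p and p* = 26.
Then q* = 417 - 9(26) = 183.

p* = 26, q* = 183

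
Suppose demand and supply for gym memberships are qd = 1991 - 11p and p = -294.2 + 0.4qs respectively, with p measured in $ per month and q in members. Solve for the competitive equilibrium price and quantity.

Solving each curve for q: qs = 735.5 + 2.5p.
At equilibrium qd = qs, so 1991 - 11p = 735.5 + 2.5p; collecting terms, 1255.5 = 13.5p and p* = 93.
From the demand curve, q* = 1991 - 11(93) = 968.

p* = 93, q* = 968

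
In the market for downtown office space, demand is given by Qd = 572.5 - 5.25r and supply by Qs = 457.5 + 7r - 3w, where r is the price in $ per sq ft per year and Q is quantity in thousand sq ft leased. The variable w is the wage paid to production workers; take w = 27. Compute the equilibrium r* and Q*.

With w = 27, supply is Qs = 376.5 + 7r.
At equilibrium Qd = Qs, so 572.5 - 5.25r = 376.5 + 7r; collecting terms, 196 = 12.25r and r* = 16.
Then Q* = 572.5 - 5.25(16) = 488.5.

r* = 16, Q* = 488.5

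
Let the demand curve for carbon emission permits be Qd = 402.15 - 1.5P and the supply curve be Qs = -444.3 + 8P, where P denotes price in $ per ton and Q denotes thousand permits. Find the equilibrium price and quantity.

Set Qd = Qs: 402.15 - 1.5P = -444.3 + 8P, so 846.45 = 9.5P and P* = 89.1.
Then Q* = 402.15 - 1.5(89.1) = 268.5.

P* = 89.1, Q* = 268.5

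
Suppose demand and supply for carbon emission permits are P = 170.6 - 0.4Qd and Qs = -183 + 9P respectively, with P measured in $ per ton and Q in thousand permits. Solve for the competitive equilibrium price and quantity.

P* = 53, Q* = 294

In direct form, Qd = 426.5 - 2.5P.
Set Qd = Qs: 426.5 - 2.5P = -183 + 9P, so 609.5 = 11.5P and P* = 53.
Substitute back: Q* = 426.5 - 2.5(53) = 294.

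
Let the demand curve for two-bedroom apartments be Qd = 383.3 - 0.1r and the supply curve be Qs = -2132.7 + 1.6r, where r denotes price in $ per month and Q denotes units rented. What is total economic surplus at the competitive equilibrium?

Total surplus = 294132.353125

The market clears where 383.3 - 0.1r = -2132.7 + 1.6r. Rearranging, 1.7r = 2516, hence r* = 1480.
From the demand curve, Q* = 383.3 - 0.1(1480) = 235.3.
Demand choke price = 3833; supply choke price = 1332.9375. CS = ½(3833 - 1480)(235.3) = 276830.45; PS = ½(1480 - 1332.9375)(235.3) = 17301.903125. Total surplus = 294132.353125.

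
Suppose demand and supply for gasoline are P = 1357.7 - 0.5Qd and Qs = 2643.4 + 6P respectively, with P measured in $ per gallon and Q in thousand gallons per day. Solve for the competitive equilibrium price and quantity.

P* = 9, Q* = 2697.4

Solving each curve for Q: Qd = 2715.4 - 2P.
The market clears where 2715.4 - 2P = 2643.4 + 6P. Rearranging, 8P = 72, hence P* = 9.
Substitute back: Q* = 2715.4 - 2(9) = 2697.4.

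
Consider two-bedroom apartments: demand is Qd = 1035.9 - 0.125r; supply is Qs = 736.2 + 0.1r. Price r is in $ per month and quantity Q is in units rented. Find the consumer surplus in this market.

Set Qd = Qs: 1035.9 - 0.125r = 736.2 + 0.1r, so 299.7 = 0.225r and r* = 1332.
Plugging r* into demand: Q* = 1035.9 - 0.125(1332) = 869.4.
Demand choke price (Qd = 0): r = 1035.9/0.125 = 8287.2. Consumer surplus = ½ × (8287.2 - 1332) × 869.4 = 3023425.44.

Consumer surplus = 3023425.44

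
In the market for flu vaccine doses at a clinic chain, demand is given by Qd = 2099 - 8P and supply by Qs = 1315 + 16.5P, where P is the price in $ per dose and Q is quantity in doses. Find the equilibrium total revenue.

Total revenue = 58976

Equating demand and supply, 2099 - 8P = 1315 + 16.5P gives 24.5P = 784, so P* = 32.
Then Q* = 2099 - 8(32) = 1843.
Total revenue = P* × Q* = 32 × 1843 = 58976.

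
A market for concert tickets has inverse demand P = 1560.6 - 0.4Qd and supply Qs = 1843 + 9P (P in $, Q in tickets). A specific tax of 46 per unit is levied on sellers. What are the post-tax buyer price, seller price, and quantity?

P_b = 215, P_s = 169, Q = 3364

Rewriting in direct form: Qd = 3901.5 - 2.5P.
Sellers keep P_s = P_b - 46 per unit, so supply in terms of the buyer price is Qs = 1429 + 9P_b.
Equate demand and the shifted supply: 3901.5 - 2.5P_b = 1429 + 9P_b, giving 11.5P_b = 2472.5, so P_b = 215.
Then P_s = 215 - 46 = 169 and Q = 3901.5 - 2.5(215) = 3364.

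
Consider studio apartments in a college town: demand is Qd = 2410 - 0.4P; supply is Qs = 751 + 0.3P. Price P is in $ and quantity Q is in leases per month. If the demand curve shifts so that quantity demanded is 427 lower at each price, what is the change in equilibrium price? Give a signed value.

ΔP = -610

Set Qd = Qs: 2410 - 0.4P = 751 + 0.3P, so 1659 = 0.7P and P* = 2370.
Substitute back: Q* = 2410 - 0.4(2370) = 1462.
After the shift, demand is Qd = 1983 - 0.4P.
The new intersection has 1232 = 0.7P, i.e. P = 1760, Q = 1279.
ΔP = 1760 - 2370 = -610.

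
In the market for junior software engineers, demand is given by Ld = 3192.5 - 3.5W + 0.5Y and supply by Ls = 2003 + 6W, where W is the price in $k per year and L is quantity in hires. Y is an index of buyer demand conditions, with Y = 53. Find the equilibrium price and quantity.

With Y = 53, demand is Ld = 3219 - 3.5W.
At equilibrium Ld = Ls, so 3219 - 3.5W = 2003 + 6W; collecting terms, 1216 = 9.5W and W* = 128.
Substitute back: L* = 3219 - 3.5(128) = 2771.

W* = 128, L* = 2771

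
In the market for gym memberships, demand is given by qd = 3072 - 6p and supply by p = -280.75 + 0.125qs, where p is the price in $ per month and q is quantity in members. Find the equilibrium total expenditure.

Solving each curve for q: qs = 2246 + 8p.
Equating demand and supply, 3072 - 6p = 2246 + 8p gives 14p = 826, so p* = 59.
Plugging p* into demand: q* = 3072 - 6(59) = 2718.
Total expenditure = p* × q* = 59 × 2718 = 160362.

Total expenditure = 160362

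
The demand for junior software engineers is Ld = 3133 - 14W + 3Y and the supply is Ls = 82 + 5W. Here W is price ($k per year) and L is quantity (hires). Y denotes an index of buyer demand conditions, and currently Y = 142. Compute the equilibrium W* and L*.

With Y = 142, demand is Ld = 3559 - 14W.
The market clears where 3559 - 14W = 82 + 5W. Rearranging, 19W = 3477, hence W* = 183.
Then L* = 3559 - 14(183) = 997.

W* = 183, L* = 997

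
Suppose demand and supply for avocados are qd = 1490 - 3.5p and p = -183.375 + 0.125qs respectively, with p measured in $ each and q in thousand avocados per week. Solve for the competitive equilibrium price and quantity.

p* = 2, q* = 1483

Inverting to quantity form: qs = 1467 + 8p.
Set qd = qs: 1490 - 3.5p = 1467 + 8p, so 23 = 11.5p and p* = 2.
Substitute back: q* = 1490 - 3.5(2) = 1483.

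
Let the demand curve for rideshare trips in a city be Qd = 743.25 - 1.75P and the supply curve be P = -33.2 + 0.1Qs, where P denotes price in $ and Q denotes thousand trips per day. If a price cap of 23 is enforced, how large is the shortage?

Inverting to quantity form: Qs = 332 + 10P.
Evaluating both curves at the ceiling price 23 gives Qd = 703, Qs = 562.
Shortage = Qd - Qs = 703 - 562 = 141.

Shortage = 141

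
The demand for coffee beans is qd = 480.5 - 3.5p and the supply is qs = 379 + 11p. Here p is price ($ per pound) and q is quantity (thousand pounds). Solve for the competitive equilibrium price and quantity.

p* = 7, q* = 456

Set qd = qs: 480.5 - 3.5p = 379 + 11p, so 101.5 = 14.5p and p* = 7.
Substitute back: q* = 480.5 - 3.5(7) = 456.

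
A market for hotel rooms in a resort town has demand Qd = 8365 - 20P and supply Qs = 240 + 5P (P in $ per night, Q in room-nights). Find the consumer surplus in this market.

Consumer surplus = 86955.625

At equilibrium Qd = Qs, so 8365 - 20P = 240 + 5P; collecting terms, 8125 = 25P and P* = 325.
From the demand curve, Q* = 8365 - 20(325) = 1865.
Demand choke price (Qd = 0): P = 8365/20 = 418.25. Consumer surplus = ½ × (418.25 - 325) × 1865 = 86955.625.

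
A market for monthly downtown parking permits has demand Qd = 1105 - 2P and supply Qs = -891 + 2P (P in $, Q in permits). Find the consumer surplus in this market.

Equating demand and supply, 1105 - 2P = -891 + 2P gives 4P = 1996, so P* = 499.
Then Q* = 1105 - 2(499) = 107.
Demand choke price (Qd = 0): P = 1105/2 = 552.5. Consumer surplus = ½ × (552.5 - 499) × 107 = 2862.25.

Consumer surplus = 2862.25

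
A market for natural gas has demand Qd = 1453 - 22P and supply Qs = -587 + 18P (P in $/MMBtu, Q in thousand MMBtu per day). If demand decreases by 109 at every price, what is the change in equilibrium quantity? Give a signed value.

Set Qd = Qs: 1453 - 22P = -587 + 18P, so 2040 = 40P and P* = 51.
From the demand curve, Q* = 1453 - 22(51) = 331.
After the shift, demand is Qd = 1344 - 22P.
New equilibrium: 1931 = 40P, so P = 48.275 and Q = 281.95.
ΔQ = 281.95 - 331 = -49.05.

ΔQ = -49.05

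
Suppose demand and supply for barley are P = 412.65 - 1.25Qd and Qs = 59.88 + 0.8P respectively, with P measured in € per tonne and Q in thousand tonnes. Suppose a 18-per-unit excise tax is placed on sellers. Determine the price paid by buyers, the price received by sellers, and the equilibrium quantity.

P_b = 177.9, P_s = 159.9, Q = 187.8

Inverting to quantity form: Qd = 330.12 - 0.8P.
Sellers keep P_s = P_b - 18 per unit, so supply in terms of the buyer price is Qs = 45.48 + 0.8P_b.
Equate demand and the shifted supply: 330.12 - 0.8P_b = 45.48 + 0.8P_b, giving 1.6P_b = 284.64, so P_b = 177.9.
So P_s = 159.9 and the quantity traded is Q = 330.12 - 0.8(177.9) = 187.8.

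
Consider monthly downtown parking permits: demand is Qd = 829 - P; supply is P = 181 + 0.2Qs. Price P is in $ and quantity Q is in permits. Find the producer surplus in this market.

Producer surplus = 29160

In direct form, Qs = -905 + 5P.
Equating demand and supply, 829 - P = -905 + 5P gives 6P = 1734, so P* = 289.
Substitute back: Q* = 829 - 289 = 540.
Supply choke price (Qs = 0): P = 181. Producer surplus = ½ × (289 - 181) × 540 = 29160.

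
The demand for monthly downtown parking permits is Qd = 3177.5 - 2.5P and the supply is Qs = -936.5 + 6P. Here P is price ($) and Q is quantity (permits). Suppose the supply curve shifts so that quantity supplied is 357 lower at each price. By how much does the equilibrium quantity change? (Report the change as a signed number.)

ΔQ = -105

The market clears where 3177.5 - 2.5P = -936.5 + 6P. Rearranging, 8.5P = 4114, hence P* = 484.
Substitute back: Q* = 3177.5 - 2.5(484) = 1967.5.
After the shift, supply is Qs = -1293.5 + 6P.
New equilibrium: 4471 = 8.5P, so P = 526 and Q = 1862.5.
ΔQ = 1862.5 - 1967.5 = -105.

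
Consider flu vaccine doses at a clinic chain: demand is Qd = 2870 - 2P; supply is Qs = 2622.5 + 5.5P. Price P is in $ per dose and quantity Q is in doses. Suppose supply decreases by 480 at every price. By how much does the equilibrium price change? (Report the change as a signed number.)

ΔP = 64

At equilibrium Qd = Qs, so 2870 - 2P = 2622.5 + 5.5P; collecting terms, 247.5 = 7.5P and P* = 33.
Substitute back: Q* = 2870 - 2(33) = 2804.
After the shift, supply is Qs = 2142.5 + 5.5P.
New equilibrium: 727.5 = 7.5P, so P = 97 and Q = 2676.
ΔP = 97 - 33 = 64.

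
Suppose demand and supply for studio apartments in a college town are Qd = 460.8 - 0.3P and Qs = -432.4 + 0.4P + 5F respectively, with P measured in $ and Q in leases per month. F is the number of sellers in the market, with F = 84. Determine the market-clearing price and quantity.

P* = 676, Q* = 258

With F = 84, supply is Qs = -12.4 + 0.4P.
At equilibrium Qd = Qs, so 460.8 - 0.3P = -12.4 + 0.4P; collecting terms, 473.2 = 0.7P and P* = 676.
From the demand curve, Q* = 460.8 - 0.3(676) = 258.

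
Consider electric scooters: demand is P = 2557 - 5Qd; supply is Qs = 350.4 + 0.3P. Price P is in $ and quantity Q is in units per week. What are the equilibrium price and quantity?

Solving each curve for Q: Qd = 511.4 - 0.2P.
Equating demand and supply, 511.4 - 0.2P = 350.4 + 0.3P gives 0.5P = 161, so P* = 322.
Then Q* = 511.4 - 0.2(322) = 447.

P* = 322, Q* = 447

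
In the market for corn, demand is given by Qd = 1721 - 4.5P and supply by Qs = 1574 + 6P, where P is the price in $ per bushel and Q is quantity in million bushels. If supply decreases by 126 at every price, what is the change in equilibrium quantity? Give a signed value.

ΔQ = -54

Set Qd = Qs: 1721 - 4.5P = 1574 + 6P, so 147 = 10.5P and P* = 14.
Then Q* = 1721 - 4.5(14) = 1658.
After the shift, supply is Qs = 1448 + 6P.
New equilibrium: 273 = 10.5P, so P = 26 and Q = 1604.
ΔQ = 1604 - 1658 = -54.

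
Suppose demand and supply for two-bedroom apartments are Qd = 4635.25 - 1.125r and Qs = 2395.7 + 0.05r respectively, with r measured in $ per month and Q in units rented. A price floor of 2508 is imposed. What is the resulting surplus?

Surplus = 707.35

At r = 2508: Qd = 1813.75 and Qs = 2521.1.
Surplus = Qs - Qd = 2521.1 - 1813.75 = 707.35.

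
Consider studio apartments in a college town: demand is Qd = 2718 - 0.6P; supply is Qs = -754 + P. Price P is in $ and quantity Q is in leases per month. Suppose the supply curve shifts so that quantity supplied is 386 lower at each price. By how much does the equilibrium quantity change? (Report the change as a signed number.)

The market clears where 2718 - 0.6P = -754 + P. Rearranging, 1.6P = 3472, hence P* = 2170.
From the demand curve, Q* = 2718 - 0.6(2170) = 1416.
After the shift, supply is Qs = -1140 + P.
The new intersection has 3858 = 1.6P, i.e. P = 2411.25, Q = 1271.25.
ΔQ = 1271.25 - 1416 = -144.75.

ΔQ = -144.75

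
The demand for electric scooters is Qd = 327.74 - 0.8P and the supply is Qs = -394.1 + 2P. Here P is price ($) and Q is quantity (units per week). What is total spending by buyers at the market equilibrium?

Set Qd = Qs: 327.74 - 0.8P = -394.1 + 2P, so 721.84 = 2.8P and P* = 257.8.
From the demand curve, Q* = 327.74 - 0.8(257.8) = 121.5.
Total spending by buyers = P* × Q* = 257.8 × 121.5 = 31322.7.

Total spending by buyers = 31322.7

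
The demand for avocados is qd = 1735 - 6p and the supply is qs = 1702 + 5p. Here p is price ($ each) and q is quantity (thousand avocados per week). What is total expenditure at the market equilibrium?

Equating demand and supply, 1735 - 6p = 1702 + 5p gives 11p = 33, so p* = 3.
From the demand curve, q* = 1735 - 6(3) = 1717.
Total expenditure = p* × q* = 3 × 1717 = 5151.

Total expenditure = 5151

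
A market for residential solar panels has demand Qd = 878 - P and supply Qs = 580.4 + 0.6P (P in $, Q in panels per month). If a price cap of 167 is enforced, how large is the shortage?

Shortage = 30.4

At P = 167: Qd = 711 and Qs = 680.6.
Shortage = Qd - Qs = 711 - 680.6 = 30.4.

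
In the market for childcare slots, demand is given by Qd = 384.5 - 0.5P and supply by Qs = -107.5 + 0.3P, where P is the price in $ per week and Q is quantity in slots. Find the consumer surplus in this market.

Equating demand and supply, 384.5 - 0.5P = -107.5 + 0.3P gives 0.8P = 492, so P* = 615.
Plugging P* into demand: Q* = 384.5 - 0.5(615) = 77.
Demand choke price (Qd = 0): P = 384.5/0.5 = 769. Consumer surplus = ½ × (769 - 615) × 77 = 5929.

Consumer surplus = 5929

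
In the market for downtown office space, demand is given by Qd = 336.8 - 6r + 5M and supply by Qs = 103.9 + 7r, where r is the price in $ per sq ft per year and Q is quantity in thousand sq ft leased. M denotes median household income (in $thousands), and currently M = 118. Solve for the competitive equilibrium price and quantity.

With M = 118, demand is Qd = 926.8 - 6r.
At equilibrium Qd = Qs, so 926.8 - 6r = 103.9 + 7r; collecting terms, 822.9 = 13r and r* = 63.3.
Substitute back: Q* = 926.8 - 6(63.3) = 547.

r* = 63.3, Q* = 547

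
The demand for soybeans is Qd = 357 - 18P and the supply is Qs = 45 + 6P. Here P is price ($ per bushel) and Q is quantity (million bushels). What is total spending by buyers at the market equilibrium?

Total spending by buyers = 1599

The market clears where 357 - 18P = 45 + 6P. Rearranging, 24P = 312, hence P* = 13.
Then Q* = 357 - 18(13) = 123.
Total spending by buyers = P* × Q* = 13 × 123 = 1599.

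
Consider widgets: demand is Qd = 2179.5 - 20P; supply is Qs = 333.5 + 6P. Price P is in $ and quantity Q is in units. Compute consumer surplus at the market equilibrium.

Consumer surplus = 14421.00625

Equating demand and supply, 2179.5 - 20P = 333.5 + 6P gives 26P = 1846, so P* = 71.
Then Q* = 2179.5 - 20(71) = 759.5.
Demand choke price (Qd = 0): P = 2179.5/20 = 108.975. Consumer surplus = ½ × (108.975 - 71) × 759.5 = 14421.00625.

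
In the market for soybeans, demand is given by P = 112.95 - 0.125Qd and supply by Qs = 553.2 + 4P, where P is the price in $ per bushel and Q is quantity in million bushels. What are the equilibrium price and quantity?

P* = 29.2, Q* = 670

Solving each curve for Q: Qd = 903.6 - 8P.
At equilibrium Qd = Qs, so 903.6 - 8P = 553.2 + 4P; collecting terms, 350.4 = 12P and P* = 29.2.
Plugging P* into demand: Q* = 903.6 - 8(29.2) = 670.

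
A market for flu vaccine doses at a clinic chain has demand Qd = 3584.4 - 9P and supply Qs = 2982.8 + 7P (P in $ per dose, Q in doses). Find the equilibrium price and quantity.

P* = 37.6, Q* = 3246

At equilibrium Qd = Qs, so 3584.4 - 9P = 2982.8 + 7P; collecting terms, 601.6 = 16P and P* = 37.6.
Plugging P* into demand: Q* = 3584.4 - 9(37.6) = 3246.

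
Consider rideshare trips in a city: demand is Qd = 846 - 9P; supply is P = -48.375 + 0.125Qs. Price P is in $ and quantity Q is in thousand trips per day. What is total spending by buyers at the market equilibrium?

Total spending by buyers = 16281

Rewriting in direct form: Qs = 387 + 8P.
The market clears where 846 - 9P = 387 + 8P. Rearranging, 17P = 459, hence P* = 27.
Substitute back: Q* = 846 - 9(27) = 603.
Total spending by buyers = P* × Q* = 27 × 603 = 16281.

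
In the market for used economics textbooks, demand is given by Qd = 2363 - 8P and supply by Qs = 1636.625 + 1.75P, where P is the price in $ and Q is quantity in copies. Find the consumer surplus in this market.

Consumer surplus = 195143.0625

Set Qd = Qs: 2363 - 8P = 1636.625 + 1.75P, so 726.375 = 9.75P and P* = 74.5.
From the demand curve, Q* = 2363 - 8(74.5) = 1767.
Demand choke price (Qd = 0): P = 2363/8 = 295.375. Consumer surplus = ½ × (295.375 - 74.5) × 1767 = 195143.0625.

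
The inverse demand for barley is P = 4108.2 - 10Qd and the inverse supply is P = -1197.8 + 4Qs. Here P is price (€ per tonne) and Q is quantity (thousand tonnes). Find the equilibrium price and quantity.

Rewriting in direct form: Qd = 410.82 - 0.1P and Qs = 299.45 + 0.25P.
The market clears where 410.82 - 0.1P = 299.45 + 0.25P. Rearranging, 0.35P = 111.37, hence P* = 318.2.
Plugging P* into demand: Q* = 410.82 - 0.1(318.2) = 379.

P* = 318.2, Q* = 379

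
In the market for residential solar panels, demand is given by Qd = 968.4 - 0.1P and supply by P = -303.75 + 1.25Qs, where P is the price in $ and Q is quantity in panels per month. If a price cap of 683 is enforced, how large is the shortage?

Rewriting in direct form: Qs = 243 + 0.8P.
Evaluating both curves at the ceiling price 683 gives Qd = 900.1, Qs = 789.4.
Shortage = Qd - Qs = 900.1 - 789.4 = 110.7.

Shortage = 110.7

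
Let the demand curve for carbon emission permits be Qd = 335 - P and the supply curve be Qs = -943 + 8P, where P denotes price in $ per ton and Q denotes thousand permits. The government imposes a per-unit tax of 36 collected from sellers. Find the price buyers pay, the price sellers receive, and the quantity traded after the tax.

Sellers keep P_s = P_b - 36 per unit, so supply in terms of the buyer price is Qs = -1231 + 8P_b.
Market clearing requires 335 - P_b = -1231 + 8P_b; hence 1566 = 9P_b and P_b = 174.
So P_s = 138 and the quantity traded is Q = 335 - 174 = 161.

P_b = 174, P_s = 138, Q = 161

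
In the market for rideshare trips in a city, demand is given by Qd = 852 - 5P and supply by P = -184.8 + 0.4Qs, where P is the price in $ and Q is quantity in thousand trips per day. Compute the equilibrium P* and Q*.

Inverting to quantity form: Qs = 462 + 2.5P.
The market clears where 852 - 5P = 462 + 2.5P. Rearranging, 7.5P = 390, hence P* = 52.
From the demand curve, Q* = 852 - 5(52) = 592.

P* = 52, Q* = 592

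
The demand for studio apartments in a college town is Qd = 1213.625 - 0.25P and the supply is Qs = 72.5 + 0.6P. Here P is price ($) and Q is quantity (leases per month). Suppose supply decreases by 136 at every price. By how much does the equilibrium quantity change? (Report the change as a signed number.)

At equilibrium Qd = Qs, so 1213.625 - 0.25P = 72.5 + 0.6P; collecting terms, 1141.125 = 0.85P and P* = 1342.5.
Then Q* = 1213.625 - 0.25(1342.5) = 878.
After the shift, supply is Qs = -63.5 + 0.6P.
Re-solving, 0.85P = 1277.125 gives P = 1502.5 and Q = 838.
ΔQ = 838 - 878 = -40.

ΔQ = -40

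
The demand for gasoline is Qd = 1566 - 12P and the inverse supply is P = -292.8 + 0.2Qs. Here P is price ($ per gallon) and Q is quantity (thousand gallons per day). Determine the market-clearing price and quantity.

P* = 6, Q* = 1494

Rewriting in direct form: Qs = 1464 + 5P.
Set Qd = Qs: 1566 - 12P = 1464 + 5P, so 102 = 17P and P* = 6.
Then Q* = 1566 - 12(6) = 1494.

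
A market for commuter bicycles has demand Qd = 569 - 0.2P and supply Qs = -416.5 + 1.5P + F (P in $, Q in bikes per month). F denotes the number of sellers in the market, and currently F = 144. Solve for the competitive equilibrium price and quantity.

With F = 144, supply is Qs = -272.5 + 1.5P.
The market clears where 569 - 0.2P = -272.5 + 1.5P. Rearranging, 1.7P = 841.5, hence P* = 495.
Plugging P* into demand: Q* = 569 - 0.2(495) = 470.

P* = 495, Q* = 470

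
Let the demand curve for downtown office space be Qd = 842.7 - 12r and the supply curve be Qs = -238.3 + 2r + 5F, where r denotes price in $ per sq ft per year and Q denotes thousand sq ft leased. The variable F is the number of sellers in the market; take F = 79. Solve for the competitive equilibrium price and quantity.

With F = 79, supply is Qs = 156.7 + 2r.
At equilibrium Qd = Qs, so 842.7 - 12r = 156.7 + 2r; collecting terms, 686 = 14r and r* = 49.
Substitute back: Q* = 842.7 - 12(49) = 254.7.

r* = 49, Q* = 254.7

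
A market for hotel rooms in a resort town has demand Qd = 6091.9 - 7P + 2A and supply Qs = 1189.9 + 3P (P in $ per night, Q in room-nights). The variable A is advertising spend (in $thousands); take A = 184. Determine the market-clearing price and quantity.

With A = 184, demand is Qd = 6459.9 - 7P.
Equating demand and supply, 6459.9 - 7P = 1189.9 + 3P gives 10P = 5270, so P* = 527.
Plugging P* into demand: Q* = 6459.9 - 7(527) = 2770.9.

P* = 527, Q* = 2770.9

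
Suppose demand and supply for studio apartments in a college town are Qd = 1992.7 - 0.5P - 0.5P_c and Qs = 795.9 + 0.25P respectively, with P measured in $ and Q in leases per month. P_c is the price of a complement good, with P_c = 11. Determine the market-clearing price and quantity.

P* = 1588.4, Q* = 1193

With P_c = 11, demand is Qd = 1987.2 - 0.5P.
Set Qd = Qs: 1987.2 - 0.5P = 795.9 + 0.25P, so 1191.3 = 0.75P and P* = 1588.4.
From the demand curve, Q* = 1987.2 - 0.5(1588.4) = 1193.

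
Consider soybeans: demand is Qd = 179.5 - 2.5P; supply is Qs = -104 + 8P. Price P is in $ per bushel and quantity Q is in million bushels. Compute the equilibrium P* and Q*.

At equilibrium Qd = Qs, so 179.5 - 2.5P = -104 + 8P; collecting terms, 283.5 = 10.5P and P* = 27.
Then Q* = 179.5 - 2.5(27) = 112.

P* = 27, Q* = 112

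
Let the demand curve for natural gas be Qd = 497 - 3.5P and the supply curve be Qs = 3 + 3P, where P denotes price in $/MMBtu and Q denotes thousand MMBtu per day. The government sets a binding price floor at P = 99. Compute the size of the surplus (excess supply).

Surplus = 149.5

At P = 99: Qd = 150.5 and Qs = 300.
Surplus = Qs - Qd = 300 - 150.5 = 149.5.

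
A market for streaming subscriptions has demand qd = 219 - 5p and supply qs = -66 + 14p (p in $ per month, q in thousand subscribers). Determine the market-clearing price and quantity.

Set qd = qs: 219 - 5p = -66 + 14p, so 285 = 19p and p* = 15.
Then q* = 219 - 5(15) = 144.

p* = 15, q* = 144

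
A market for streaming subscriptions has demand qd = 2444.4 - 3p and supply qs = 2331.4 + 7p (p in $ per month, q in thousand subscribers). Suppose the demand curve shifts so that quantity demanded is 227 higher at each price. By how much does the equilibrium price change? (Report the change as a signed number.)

Δp = 22.7

At equilibrium qd = qs, so 2444.4 - 3p = 2331.4 + 7p; collecting terms, 113 = 10p and p* = 11.3.
Then q* = 2444.4 - 3(11.3) = 2410.5.
After the shift, demand is qd = 2671.4 - 3p.
The new intersection has 340 = 10p, i.e. p = 34, q = 2569.4.
Δp = 34 - 11.3 = 22.7.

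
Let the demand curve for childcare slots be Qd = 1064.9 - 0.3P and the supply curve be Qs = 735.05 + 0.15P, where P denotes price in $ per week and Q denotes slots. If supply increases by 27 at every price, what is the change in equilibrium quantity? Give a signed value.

At equilibrium Qd = Qs, so 1064.9 - 0.3P = 735.05 + 0.15P; collecting terms, 329.85 = 0.45P and P* = 733.
Plugging P* into demand: Q* = 1064.9 - 0.3(733) = 845.
After the shift, supply is Qs = 762.05 + 0.15P.
New equilibrium: 302.85 = 0.45P, so P = 673 and Q = 863.
ΔQ = 863 - 845 = 18.

ΔQ = 18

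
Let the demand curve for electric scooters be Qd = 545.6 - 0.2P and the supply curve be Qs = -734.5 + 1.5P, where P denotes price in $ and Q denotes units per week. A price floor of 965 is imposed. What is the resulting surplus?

At P = 965: Qd = 352.6 and Qs = 713.
Surplus = Qs - Qd = 713 - 352.6 = 360.4.

Surplus = 360.4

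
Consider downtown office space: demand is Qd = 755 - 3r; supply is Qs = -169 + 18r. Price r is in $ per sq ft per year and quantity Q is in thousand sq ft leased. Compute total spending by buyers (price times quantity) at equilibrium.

Total spending by buyers = 27412

Set Qd = Qs: 755 - 3r = -169 + 18r, so 924 = 21r and r* = 44.
Substitute back: Q* = 755 - 3(44) = 623.
Total spending by buyers = r* × Q* = 44 × 623 = 27412.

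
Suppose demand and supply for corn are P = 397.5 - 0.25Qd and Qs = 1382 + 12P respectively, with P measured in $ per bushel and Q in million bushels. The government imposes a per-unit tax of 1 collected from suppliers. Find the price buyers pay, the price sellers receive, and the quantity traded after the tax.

In direct form, Qd = 1590 - 4P.
Suppliers keep P_s = P_b - 1 per unit, so supply in terms of the buyer price is Qs = 1370 + 12P_b.
Set Qd = Qs: 1590 - 4P_b = 1370 + 12P_b, so 220 = 16P_b and P_b = 13.75.
Then P_s = 13.75 - 1 = 12.75 and Q = 1590 - 4(13.75) = 1535.

P_b = 13.75, P_s = 12.75, Q = 1535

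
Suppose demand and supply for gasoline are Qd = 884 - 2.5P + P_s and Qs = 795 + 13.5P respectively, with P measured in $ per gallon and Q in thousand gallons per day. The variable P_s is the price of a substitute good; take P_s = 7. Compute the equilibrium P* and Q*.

With P_s = 7, demand is Qd = 891 - 2.5P.
At equilibrium Qd = Qs, so 891 - 2.5P = 795 + 13.5P; collecting terms, 96 = 16P and P* = 6.
Plugging P* into demand: Q* = 891 - 2.5(6) = 876.

P* = 6, Q* = 876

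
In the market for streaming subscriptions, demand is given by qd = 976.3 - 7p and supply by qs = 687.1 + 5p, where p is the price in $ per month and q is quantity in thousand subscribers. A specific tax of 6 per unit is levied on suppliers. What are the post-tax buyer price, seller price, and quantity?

p_b = 26.6, p_s = 20.6, q = 790.1

With a tax of 6 on suppliers, they supply based on the net price p_s = p_b - 6, so qs = 657.1 + 5p_b.
Set qd = qs: 976.3 - 7p_b = 657.1 + 5p_b, so 319.2 = 12p_b and p_b = 26.6.
So p_s = 20.6 and the quantity traded is q = 976.3 - 7(26.6) = 790.1.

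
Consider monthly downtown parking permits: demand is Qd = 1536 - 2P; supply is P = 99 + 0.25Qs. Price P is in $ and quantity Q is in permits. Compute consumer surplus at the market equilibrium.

In direct form, Qs = -396 + 4P.
The market clears where 1536 - 2P = -396 + 4P. Rearranging, 6P = 1932, hence P* = 322.
Plugging P* into demand: Q* = 1536 - 2(322) = 892.
Demand choke price (Qd = 0): P = 1536/2 = 768. Consumer surplus = ½ × (768 - 322) × 892 = 198916.

Consumer surplus = 198916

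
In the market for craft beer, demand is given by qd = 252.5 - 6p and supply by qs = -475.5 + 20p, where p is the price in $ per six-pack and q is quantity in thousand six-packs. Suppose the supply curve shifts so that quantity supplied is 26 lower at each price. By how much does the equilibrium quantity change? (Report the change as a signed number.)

Equating demand and supply, 252.5 - 6p = -475.5 + 20p gives 26p = 728, so p* = 28.
Then q* = 252.5 - 6(28) = 84.5.
After the shift, supply is qs = -501.5 + 20p.
Re-solving, 26p = 754 gives p = 29 and q = 78.5.
Δq = 78.5 - 84.5 = -6.

Δq = -6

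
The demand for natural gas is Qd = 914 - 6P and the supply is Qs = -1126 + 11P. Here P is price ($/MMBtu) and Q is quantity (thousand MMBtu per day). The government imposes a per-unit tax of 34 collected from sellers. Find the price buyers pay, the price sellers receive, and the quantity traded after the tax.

The tax drives a wedge P_b - P_s = 34. Substituting P_s = P_b - 34 into supply: Qs = -1500 + 11P_b.
Market clearing requires 914 - 6P_b = -1500 + 11P_b; hence 2414 = 17P_b and P_b = 142.
Then P_s = 142 - 34 = 108 and Q = 914 - 6(142) = 62.

P_b = 142, P_s = 108, Q = 62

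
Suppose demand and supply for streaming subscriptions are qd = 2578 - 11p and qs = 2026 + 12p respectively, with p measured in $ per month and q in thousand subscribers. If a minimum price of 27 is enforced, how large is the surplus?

Evaluating both curves at the floor price 27 gives qd = 2281, qs = 2350.
Surplus = qs - qd = 2350 - 2281 = 69.

Surplus = 69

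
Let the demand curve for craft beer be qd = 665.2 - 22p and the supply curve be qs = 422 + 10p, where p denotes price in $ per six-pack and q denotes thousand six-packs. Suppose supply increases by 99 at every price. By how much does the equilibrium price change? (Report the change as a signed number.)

Δp = -3.09375

Set qd = qs: 665.2 - 22p = 422 + 10p, so 243.2 = 32p and p* = 7.6.
From the demand curve, q* = 665.2 - 22(7.6) = 498.
After the shift, supply is qs = 521 + 10p.
New equilibrium: 144.2 = 32p, so p = 4.50625 and q = 566.0625.
Δp = 4.50625 - 7.6 = -3.09375.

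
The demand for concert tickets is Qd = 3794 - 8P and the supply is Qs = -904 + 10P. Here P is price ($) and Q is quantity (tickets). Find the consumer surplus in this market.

At equilibrium Qd = Qs, so 3794 - 8P = -904 + 10P; collecting terms, 4698 = 18P and P* = 261.
Then Q* = 3794 - 8(261) = 1706.
Demand choke price (Qd = 0): P = 3794/8 = 474.25. Consumer surplus = ½ × (474.25 - 261) × 1706 = 181902.25.

Consumer surplus = 181902.25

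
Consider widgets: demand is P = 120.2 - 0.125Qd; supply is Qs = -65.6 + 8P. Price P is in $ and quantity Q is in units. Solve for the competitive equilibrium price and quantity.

P* = 64.2, Q* = 448

Inverting to quantity form: Qd = 961.6 - 8P.
At equilibrium Qd = Qs, so 961.6 - 8P = -65.6 + 8P; collecting terms, 1027.2 = 16P and P* = 64.2.
Plugging P* into demand: Q* = 961.6 - 8(64.2) = 448.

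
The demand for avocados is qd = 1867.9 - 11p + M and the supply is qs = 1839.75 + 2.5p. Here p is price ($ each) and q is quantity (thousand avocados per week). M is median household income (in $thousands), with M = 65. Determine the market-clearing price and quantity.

With M = 65, demand is qd = 1932.9 - 11p.
At equilibrium qd = qs, so 1932.9 - 11p = 1839.75 + 2.5p; collecting terms, 93.15 = 13.5p and p* = 6.9.
Plugging p* into demand: q* = 1932.9 - 11(6.9) = 1857.

p* = 6.9, q* = 1857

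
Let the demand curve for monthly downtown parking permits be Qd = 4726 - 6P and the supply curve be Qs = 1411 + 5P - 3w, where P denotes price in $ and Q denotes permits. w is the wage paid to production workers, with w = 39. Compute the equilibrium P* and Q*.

With w = 39, supply is Qs = 1294 + 5P.
Equating demand and supply, 4726 - 6P = 1294 + 5P gives 11P = 3432, so P* = 312.
Then Q* = 4726 - 6(312) = 2854.

P* = 312, Q* = 2854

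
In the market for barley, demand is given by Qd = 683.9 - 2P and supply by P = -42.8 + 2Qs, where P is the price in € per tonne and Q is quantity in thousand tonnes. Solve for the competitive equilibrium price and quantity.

In direct form, Qs = 21.4 + 0.5P.
Set Qd = Qs: 683.9 - 2P = 21.4 + 0.5P, so 662.5 = 2.5P and P* = 265.
Substitute back: Q* = 683.9 - 2(265) = 153.9.

P* = 265, Q* = 153.9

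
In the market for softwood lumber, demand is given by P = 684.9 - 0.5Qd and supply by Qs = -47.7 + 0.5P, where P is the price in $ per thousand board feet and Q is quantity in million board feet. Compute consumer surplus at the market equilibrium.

Inverting to quantity form: Qd = 1369.8 - 2P.
The market clears where 1369.8 - 2P = -47.7 + 0.5P. Rearranging, 2.5P = 1417.5, hence P* = 567.
Then Q* = 1369.8 - 2(567) = 235.8.
Demand choke price (Qd = 0): P = 1369.8/2 = 684.9. Consumer surplus = ½ × (684.9 - 567) × 235.8 = 13900.41.

Consumer surplus = 13900.41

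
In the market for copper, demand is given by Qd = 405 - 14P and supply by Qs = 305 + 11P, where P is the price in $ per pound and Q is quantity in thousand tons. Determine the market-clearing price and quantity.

P* = 4, Q* = 349

At equilibrium Qd = Qs, so 405 - 14P = 305 + 11P; collecting terms, 100 = 25P and P* = 4.
Substitute back: Q* = 405 - 14(4) = 349.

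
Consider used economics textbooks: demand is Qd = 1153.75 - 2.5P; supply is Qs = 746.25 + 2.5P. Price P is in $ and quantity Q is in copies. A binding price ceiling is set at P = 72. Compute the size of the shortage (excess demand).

With P fixed at 72, quantity demanded is 973.75 and quantity supplied is 926.25.
Shortage = Qd - Qs = 973.75 - 926.25 = 47.5.

Shortage = 47.5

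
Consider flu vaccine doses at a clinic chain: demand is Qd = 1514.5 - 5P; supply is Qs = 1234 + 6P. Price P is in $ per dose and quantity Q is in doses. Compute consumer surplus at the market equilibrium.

Equating demand and supply, 1514.5 - 5P = 1234 + 6P gives 11P = 280.5, so P* = 25.5.
Substitute back: Q* = 1514.5 - 5(25.5) = 1387.
Demand choke price (Qd = 0): P = 1514.5/5 = 302.9. Consumer surplus = ½ × (302.9 - 25.5) × 1387 = 192376.9.

Consumer surplus = 192376.9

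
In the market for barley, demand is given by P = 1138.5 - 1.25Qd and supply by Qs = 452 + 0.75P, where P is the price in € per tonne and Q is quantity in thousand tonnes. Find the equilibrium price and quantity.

Solving each curve for Q: Qd = 910.8 - 0.8P.
The market clears where 910.8 - 0.8P = 452 + 0.75P. Rearranging, 1.55P = 458.8, hence P* = 296.
From the demand curve, Q* = 910.8 - 0.8(296) = 674.

P* = 296, Q* = 674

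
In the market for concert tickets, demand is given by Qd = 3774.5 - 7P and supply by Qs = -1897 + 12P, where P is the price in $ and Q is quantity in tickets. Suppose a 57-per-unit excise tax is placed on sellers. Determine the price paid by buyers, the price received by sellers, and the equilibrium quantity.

P_b = 334.5, P_s = 277.5, Q = 1433

With a tax of 57 on sellers, they supply based on the net price P_s = P_b - 57, so Qs = -2581 + 12P_b.
Market clearing requires 3774.5 - 7P_b = -2581 + 12P_b; hence 6355.5 = 19P_b and P_b = 334.5.
Then P_s = 334.5 - 57 = 277.5 and Q = 3774.5 - 7(334.5) = 1433.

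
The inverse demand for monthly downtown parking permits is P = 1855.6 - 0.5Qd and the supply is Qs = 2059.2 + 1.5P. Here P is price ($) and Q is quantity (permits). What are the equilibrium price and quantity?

Rewriting in direct form: Qd = 3711.2 - 2P.
The market clears where 3711.2 - 2P = 2059.2 + 1.5P. Rearranging, 3.5P = 1652, hence P* = 472.
Then Q* = 3711.2 - 2(472) = 2767.2.

P* = 472, Q* = 2767.2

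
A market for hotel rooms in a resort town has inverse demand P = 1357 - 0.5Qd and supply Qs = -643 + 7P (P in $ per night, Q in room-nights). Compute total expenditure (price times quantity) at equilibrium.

Inverting to quantity form: Qd = 2714 - 2P.
Set Qd = Qs: 2714 - 2P = -643 + 7P, so 3357 = 9P and P* = 373.
Plugging P* into demand: Q* = 2714 - 2(373) = 1968.
Total expenditure = P* × Q* = 373 × 1968 = 734064.

Total expenditure = 734064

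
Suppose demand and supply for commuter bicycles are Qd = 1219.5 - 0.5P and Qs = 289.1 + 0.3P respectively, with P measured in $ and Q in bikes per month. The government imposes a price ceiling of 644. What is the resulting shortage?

At P = 644: Qd = 897.5 and Qs = 482.3.
Shortage = Qd - Qs = 897.5 - 482.3 = 415.2.

Shortage = 415.2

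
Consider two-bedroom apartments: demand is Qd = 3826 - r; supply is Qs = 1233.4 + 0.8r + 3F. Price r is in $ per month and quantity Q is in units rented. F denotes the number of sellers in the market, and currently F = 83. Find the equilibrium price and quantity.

With F = 83, supply is Qs = 1482.4 + 0.8r.
Set Qd = Qs: 3826 - r = 1482.4 + 0.8r, so 2343.6 = 1.8r and r* = 1302.
From the demand curve, Q* = 3826 - 1302 = 2524.

r* = 1302, Q* = 2524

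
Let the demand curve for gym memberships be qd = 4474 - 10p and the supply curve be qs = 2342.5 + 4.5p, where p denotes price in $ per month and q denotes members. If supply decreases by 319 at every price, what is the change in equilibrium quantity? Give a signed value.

At equilibrium qd = qs, so 4474 - 10p = 2342.5 + 4.5p; collecting terms, 2131.5 = 14.5p and p* = 147.
Plugging p* into demand: q* = 4474 - 10(147) = 3004.
After the shift, supply is qs = 2023.5 + 4.5p.
The new intersection has 2450.5 = 14.5p, i.e. p = 169, q = 2784.
Δq = 2784 - 3004 = -220.

Δq = -220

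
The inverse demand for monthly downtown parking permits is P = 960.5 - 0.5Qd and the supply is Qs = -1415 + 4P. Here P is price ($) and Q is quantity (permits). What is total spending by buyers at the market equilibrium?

Rewriting in direct form: Qd = 1921 - 2P.
Equating demand and supply, 1921 - 2P = -1415 + 4P gives 6P = 3336, so P* = 556.
Substitute back: Q* = 1921 - 2(556) = 809.
Total spending by buyers = P* × Q* = 556 × 809 = 449804.

Total spending by buyers = 449804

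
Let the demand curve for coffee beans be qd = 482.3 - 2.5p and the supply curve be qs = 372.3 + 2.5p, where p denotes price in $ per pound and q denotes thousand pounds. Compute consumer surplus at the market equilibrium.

Consumer surplus = 36517.058

At equilibrium qd = qs, so 482.3 - 2.5p = 372.3 + 2.5p; collecting terms, 110 = 5p and p* = 22.
Substitute back: q* = 482.3 - 2.5(22) = 427.3.
Demand choke price (qd = 0): p = 482.3/2.5 = 192.92. Consumer surplus = ½ × (192.92 - 22) × 427.3 = 36517.058.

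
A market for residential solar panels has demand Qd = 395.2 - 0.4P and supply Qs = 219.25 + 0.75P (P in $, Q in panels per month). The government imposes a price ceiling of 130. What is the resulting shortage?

Shortage = 26.45

With P fixed at 130, quantity demanded is 343.2 and quantity supplied is 316.75.
Shortage = Qd - Qs = 343.2 - 316.75 = 26.45.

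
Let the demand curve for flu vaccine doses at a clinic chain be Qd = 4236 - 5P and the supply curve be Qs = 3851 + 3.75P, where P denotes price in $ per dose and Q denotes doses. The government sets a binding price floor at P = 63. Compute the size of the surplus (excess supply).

With P fixed at 63, quantity demanded is 3921 and quantity supplied is 4087.25.
Surplus = Qs - Qd = 4087.25 - 3921 = 166.25.

Surplus = 166.25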